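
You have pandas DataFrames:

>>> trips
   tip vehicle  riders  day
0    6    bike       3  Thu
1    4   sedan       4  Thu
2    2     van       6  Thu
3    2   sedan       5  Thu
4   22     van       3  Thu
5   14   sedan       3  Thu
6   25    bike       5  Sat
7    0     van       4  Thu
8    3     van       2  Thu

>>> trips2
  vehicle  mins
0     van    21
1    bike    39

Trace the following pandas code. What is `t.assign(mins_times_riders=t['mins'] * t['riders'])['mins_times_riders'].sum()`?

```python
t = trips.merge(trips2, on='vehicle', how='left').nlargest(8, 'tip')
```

merge on 'vehicle' (how='left') → 9 rows:
   tip vehicle  riders  day  mins
0    6    bike       3  Thu  39.0
1    4   sedan       4  Thu   NaN
2    2     van       6  Thu  21.0
3    2   sedan       5  Thu   NaN
4   22     van       3  Thu  21.0
5   14   sedan       3  Thu   NaN
6   25    bike       5  Sat  39.0
7    0     van       4  Thu  21.0
8    3     van       2  Thu  21.0
take 8 rows with largest tip:
   tip vehicle  riders  day  mins
6   25    bike       5  Sat  39.0
4   22     van       3  Thu  21.0
5   14   sedan       3  Thu   NaN
0    6    bike       3  Thu  39.0
1    4   sedan       4  Thu   NaN
8    3     van       2  Thu  21.0
2    2     van       6  Thu  21.0
3    2   sedan       5  Thu   NaN
add column mins_times_riders = t['mins'] * t['riders']:
   tip vehicle  riders  day  mins  mins_times_riders
6   25    bike       5  Sat  39.0              195.0
4   22     van       3  Thu  21.0               63.0
5   14   sedan       3  Thu   NaN                NaN
0    6    bike       3  Thu  39.0              117.0
1    4   sedan       4  Thu   NaN                NaN
8    3     van       2  Thu  21.0               42.0
2    2     van       6  Thu  21.0              126.0
3    2   sedan       5  Thu   NaN                NaN

543.0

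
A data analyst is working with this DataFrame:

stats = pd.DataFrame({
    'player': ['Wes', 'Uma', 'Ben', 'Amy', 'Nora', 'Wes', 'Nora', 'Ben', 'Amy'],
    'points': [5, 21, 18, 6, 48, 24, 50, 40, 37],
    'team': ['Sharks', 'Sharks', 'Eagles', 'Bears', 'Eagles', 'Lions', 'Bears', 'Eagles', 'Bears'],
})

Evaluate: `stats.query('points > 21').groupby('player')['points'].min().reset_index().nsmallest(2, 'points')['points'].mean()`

30.5

filter rows where points > 21:
  player  points    team
4   Nora      48  Eagles
5    Wes      24   Lions
6   Nora      50   Bears
7    Ben      40  Eagles
8    Amy      37   Bears
group by player, min of points:
player
Amy     37
Ben     40
Nora    48
Wes     24
Name: points, dtype: int64
reset_index():
  player  points
0    Amy      37
1    Ben      40
2   Nora      48
3    Wes      24
take 2 rows with smallest points:
  player  points
3    Wes      24
0    Amy      37
Taking the mean of column 'points' gives 30.5.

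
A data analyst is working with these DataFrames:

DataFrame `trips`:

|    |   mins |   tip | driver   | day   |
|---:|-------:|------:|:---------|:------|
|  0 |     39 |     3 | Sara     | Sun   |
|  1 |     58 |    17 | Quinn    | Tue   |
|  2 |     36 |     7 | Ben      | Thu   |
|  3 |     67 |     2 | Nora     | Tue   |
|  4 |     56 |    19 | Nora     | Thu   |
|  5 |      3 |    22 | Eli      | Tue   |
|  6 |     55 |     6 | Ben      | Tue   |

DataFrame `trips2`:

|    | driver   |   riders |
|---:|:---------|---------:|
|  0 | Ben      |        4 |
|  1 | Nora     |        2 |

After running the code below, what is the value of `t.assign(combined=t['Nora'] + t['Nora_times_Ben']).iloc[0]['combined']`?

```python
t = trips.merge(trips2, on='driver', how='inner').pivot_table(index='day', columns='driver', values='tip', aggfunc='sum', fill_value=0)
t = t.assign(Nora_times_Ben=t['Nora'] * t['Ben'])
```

merge on 'driver' (how='inner') → 4 rows:
   mins  tip driver  day  riders
0    36    7    Ben  Thu       4
1    67    2   Nora  Tue       2
2    56   19   Nora  Thu       2
3    55    6    Ben  Tue       4
pivot: rows=day, cols=driver, sum(tip):
driver  Ben  Nora
day              
Thu       7    19
Tue       6     2
add column Nora_times_Ben = t['Nora'] * t['Ben']:
driver  Ben  Nora  Nora_times_Ben
day                              
Thu       7    19             133
Tue       6     2              12
add column combined = t['Nora'] + t['Nora_times_Ben']:
driver  Ben  Nora  Nora_times_Ben  combined
day                                        
Thu       7    19             133       152
Tue       6     2              12        14
Then the value at position 0, column 'combined': 152

152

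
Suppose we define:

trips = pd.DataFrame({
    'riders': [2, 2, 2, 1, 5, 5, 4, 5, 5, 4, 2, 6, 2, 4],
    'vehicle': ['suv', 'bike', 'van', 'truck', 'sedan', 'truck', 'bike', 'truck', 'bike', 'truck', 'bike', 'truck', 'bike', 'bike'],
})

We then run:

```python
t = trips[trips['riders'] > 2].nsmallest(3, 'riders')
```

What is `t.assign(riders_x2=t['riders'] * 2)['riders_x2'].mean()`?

8.0

filter rows where riders > 2:
    riders vehicle
4        5   sedan
5        5   truck
6        4    bike
7        5   truck
8        5    bike
9        4   truck
11       6   truck
13       4    bike
take 3 rows with smallest riders:
    riders vehicle
6        4    bike
9        4   truck
13       4    bike
add column riders_x2 = t['riders'] * 2:
    riders vehicle  riders_x2
6        4    bike          8
9        4   truck          8
13       4    bike          8
Hence 8.0.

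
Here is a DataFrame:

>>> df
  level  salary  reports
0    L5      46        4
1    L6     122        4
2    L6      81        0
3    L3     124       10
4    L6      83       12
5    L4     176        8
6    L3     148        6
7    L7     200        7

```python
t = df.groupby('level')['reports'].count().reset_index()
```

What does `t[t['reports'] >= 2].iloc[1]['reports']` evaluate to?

3

group by level, count of reports:
level
L3    2
L4    1
L5    1
L6    3
L7    1
Name: reports, dtype: int64
reset_index():
  level  reports
0    L3        2
1    L4        1
2    L5        1
3    L6        3
4    L7        1
filter rows where reports >= 2:
  level  reports
0    L3        2
3    L6        3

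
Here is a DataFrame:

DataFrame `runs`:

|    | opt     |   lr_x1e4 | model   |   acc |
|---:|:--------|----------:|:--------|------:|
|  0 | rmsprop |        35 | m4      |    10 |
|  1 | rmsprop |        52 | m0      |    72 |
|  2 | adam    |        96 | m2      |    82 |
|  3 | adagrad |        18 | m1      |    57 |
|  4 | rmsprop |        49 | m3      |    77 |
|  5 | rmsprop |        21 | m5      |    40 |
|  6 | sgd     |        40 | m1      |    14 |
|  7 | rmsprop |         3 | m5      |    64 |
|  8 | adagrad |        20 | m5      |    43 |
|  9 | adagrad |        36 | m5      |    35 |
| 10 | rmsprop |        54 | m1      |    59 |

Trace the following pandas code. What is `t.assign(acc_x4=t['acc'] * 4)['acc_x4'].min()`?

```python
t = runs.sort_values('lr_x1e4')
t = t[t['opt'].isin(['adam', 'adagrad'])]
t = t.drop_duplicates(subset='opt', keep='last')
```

140

sort by lr_x1e4:
        opt  lr_x1e4 model  acc
7   rmsprop        3    m5   64
3   adagrad       18    m1   57
8   adagrad       20    m5   43
5   rmsprop       21    m5   40
0   rmsprop       35    m4   10
9   adagrad       36    m5   35
6       sgd       40    m1   14
4   rmsprop       49    m3   77
1   rmsprop       52    m0   72
10  rmsprop       54    m1   59
2      adam       96    m2   82
filter rows where opt in ['adam', 'adagrad']:
       opt  lr_x1e4 model  acc
3  adagrad       18    m1   57
8  adagrad       20    m5   43
9  adagrad       36    m5   35
2     adam       96    m2   82
drop duplicate opt (keep=last):
       opt  lr_x1e4 model  acc
9  adagrad       36    m5   35
2     adam       96    m2   82
add column acc_x4 = t['acc'] * 4:
       opt  lr_x1e4 model  acc  acc_x4
9  adagrad       36    m5   35     140
2     adam       96    m2   82     328
min of column 'acc_x4' → 140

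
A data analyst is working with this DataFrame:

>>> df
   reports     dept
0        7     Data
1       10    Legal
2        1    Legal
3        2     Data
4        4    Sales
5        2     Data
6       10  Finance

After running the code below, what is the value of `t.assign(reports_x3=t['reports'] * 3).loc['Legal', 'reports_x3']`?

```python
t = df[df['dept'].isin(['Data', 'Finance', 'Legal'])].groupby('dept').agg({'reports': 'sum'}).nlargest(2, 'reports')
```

33

filter rows where dept in ['Data', 'Finance', 'Legal']:
   reports     dept
0        7     Data
1       10    Legal
2        1    Legal
3        2     Data
5        2     Data
6       10  Finance
group by dept, sum of reports:
         reports
dept            
Data          11
Finance       10
Legal         11
take 2 rows with largest reports:
       reports
dept          
Data        11
Legal       11
add column reports_x3 = t['reports'] * 3:
       reports  reports_x3
dept                      
Data        11          33
Legal       11          33
Taking the value at row 'Legal', column 'reports_x3' gives 33.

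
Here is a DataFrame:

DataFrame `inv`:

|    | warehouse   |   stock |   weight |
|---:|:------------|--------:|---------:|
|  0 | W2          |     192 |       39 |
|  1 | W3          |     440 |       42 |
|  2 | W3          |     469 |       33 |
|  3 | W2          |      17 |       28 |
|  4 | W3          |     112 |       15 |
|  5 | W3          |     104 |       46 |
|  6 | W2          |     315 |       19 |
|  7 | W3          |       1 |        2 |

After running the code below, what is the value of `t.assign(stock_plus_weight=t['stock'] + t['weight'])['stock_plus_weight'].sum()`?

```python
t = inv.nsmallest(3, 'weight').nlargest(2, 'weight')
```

461

take 3 rows with smallest weight:
  warehouse  stock  weight
7        W3      1       2
4        W3    112      15
6        W2    315      19
take 2 rows with largest weight:
  warehouse  stock  weight
6        W2    315      19
4        W3    112      15
add column stock_plus_weight = t['stock'] + t['weight']:
  warehouse  stock  weight  stock_plus_weight
6        W2    315      19                334
4        W3    112      15                127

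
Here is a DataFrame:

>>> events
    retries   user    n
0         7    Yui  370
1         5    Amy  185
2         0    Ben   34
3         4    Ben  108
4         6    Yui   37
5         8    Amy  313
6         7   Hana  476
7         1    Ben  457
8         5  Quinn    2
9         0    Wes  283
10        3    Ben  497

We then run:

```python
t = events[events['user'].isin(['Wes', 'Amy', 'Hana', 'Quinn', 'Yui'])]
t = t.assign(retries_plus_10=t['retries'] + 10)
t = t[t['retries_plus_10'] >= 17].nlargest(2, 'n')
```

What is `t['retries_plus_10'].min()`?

17

filter rows where user in ['Wes', 'Amy', 'Hana', 'Quinn', 'Yui']:
   retries   user    n
0        7    Yui  370
1        5    Amy  185
4        6    Yui   37
5        8    Amy  313
6        7   Hana  476
8        5  Quinn    2
9        0    Wes  283
add column retries_plus_10 = t['retries'] + 10:
   retries   user    n  retries_plus_10
0        7    Yui  370               17
1        5    Amy  185               15
4        6    Yui   37               16
5        8    Amy  313               18
6        7   Hana  476               17
8        5  Quinn    2               15
9        0    Wes  283               10
filter rows where retries_plus_10 >= 17:
   retries  user    n  retries_plus_10
0        7   Yui  370               17
5        8   Amy  313               18
6        7  Hana  476               17
take 2 rows with largest n:
   retries  user    n  retries_plus_10
6        7  Hana  476               17
0        7   Yui  370               17
The min of column 'retries_plus_10' is 17.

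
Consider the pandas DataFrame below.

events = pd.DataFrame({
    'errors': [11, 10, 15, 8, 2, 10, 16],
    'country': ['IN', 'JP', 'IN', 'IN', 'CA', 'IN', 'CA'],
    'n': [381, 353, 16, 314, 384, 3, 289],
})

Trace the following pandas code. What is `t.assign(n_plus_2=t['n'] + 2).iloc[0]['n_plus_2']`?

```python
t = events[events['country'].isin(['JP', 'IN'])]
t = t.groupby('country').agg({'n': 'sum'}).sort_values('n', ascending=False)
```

716

filter rows where country in ['JP', 'IN']:
   errors country    n
0      11      IN  381
1      10      JP  353
2      15      IN   16
3       8      IN  314
5      10      IN    3
group by country, sum of n:
           n
country     
IN       714
JP       353
sort by n descending:
           n
country     
IN       714
JP       353
add column n_plus_2 = t['n'] + 2:
           n  n_plus_2
country               
IN       714       716
JP       353       355
value at position 0, column 'n_plus_2' → 716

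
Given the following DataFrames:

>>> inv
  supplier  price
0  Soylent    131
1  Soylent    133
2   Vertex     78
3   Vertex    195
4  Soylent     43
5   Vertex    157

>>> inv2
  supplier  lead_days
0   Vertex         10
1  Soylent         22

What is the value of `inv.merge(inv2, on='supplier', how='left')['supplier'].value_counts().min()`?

3

merge on 'supplier' (how='left') → 6 rows:
  supplier  price  lead_days
0  Soylent    131         22
1  Soylent    133         22
2   Vertex     78         10
3   Vertex    195         10
4  Soylent     43         22
5   Vertex    157         10
value_counts of supplier:
supplier
Soylent    3
Vertex     3
Name: count, dtype: int64
The min of the resulting series is 3.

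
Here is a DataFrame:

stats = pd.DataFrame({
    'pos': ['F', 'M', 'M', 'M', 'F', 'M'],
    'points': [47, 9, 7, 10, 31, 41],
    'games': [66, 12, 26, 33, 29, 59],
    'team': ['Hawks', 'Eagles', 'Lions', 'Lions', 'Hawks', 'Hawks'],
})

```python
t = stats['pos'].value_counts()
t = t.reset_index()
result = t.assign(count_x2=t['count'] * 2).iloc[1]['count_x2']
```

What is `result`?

value_counts of pos:
pos
M    4
F    2
Name: count, dtype: int64
reset_index():
  pos  count
0   M      4
1   F      2
add column count_x2 = t['count'] * 2:
  pos  count  count_x2
0   M      4         8
1   F      2         4
Hence 4.

4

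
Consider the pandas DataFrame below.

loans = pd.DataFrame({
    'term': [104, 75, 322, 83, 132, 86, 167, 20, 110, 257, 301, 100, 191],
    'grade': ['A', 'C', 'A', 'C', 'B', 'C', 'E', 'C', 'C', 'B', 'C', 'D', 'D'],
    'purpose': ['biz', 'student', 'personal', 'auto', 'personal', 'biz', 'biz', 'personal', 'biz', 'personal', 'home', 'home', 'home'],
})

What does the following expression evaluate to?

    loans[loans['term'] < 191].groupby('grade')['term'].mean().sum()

577.8

filter rows where term < 191:
    term grade   purpose
0    104     A       biz
1     75     C   student
3     83     C      auto
4    132     B  personal
5     86     C       biz
6    167     E       biz
7     20     C  personal
8    110     C       biz
11   100     D      home
group by grade, mean of term:
grade
A    104.0
B    132.0
C     74.8
D    100.0
E    167.0
Name: term, dtype: float64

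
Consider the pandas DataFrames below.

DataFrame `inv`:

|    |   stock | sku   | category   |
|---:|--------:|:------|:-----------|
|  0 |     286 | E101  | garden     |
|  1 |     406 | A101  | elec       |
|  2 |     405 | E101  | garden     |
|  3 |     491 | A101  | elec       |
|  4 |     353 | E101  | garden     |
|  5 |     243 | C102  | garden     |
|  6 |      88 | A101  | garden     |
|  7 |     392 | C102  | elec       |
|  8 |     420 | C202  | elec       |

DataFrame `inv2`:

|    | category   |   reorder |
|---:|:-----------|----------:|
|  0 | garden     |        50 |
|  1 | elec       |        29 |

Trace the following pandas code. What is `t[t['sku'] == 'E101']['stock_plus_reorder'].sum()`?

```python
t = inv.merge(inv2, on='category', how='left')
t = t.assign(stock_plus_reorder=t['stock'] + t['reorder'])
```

merge on 'category' (how='left') → 9 rows:
   stock   sku category  reorder
0    286  E101   garden       50
1    406  A101     elec       29
2    405  E101   garden       50
3    491  A101     elec       29
4    353  E101   garden       50
5    243  C102   garden       50
6     88  A101   garden       50
7    392  C102     elec       29
8    420  C202     elec       29
add column stock_plus_reorder = t['stock'] + t['reorder']:
   stock   sku category  reorder  stock_plus_reorder
0    286  E101   garden       50                 336
1    406  A101     elec       29                 435
2    405  E101   garden       50                 455
3    491  A101     elec       29                 520
4    353  E101   garden       50                 403
5    243  C102   garden       50                 293
6     88  A101   garden       50                 138
7    392  C102     elec       29                 421
8    420  C202     elec       29                 449
filter rows where sku == 'E101':
   stock   sku category  reorder  stock_plus_reorder
0    286  E101   garden       50                 336
2    405  E101   garden       50                 455
4    353  E101   garden       50                 403

1194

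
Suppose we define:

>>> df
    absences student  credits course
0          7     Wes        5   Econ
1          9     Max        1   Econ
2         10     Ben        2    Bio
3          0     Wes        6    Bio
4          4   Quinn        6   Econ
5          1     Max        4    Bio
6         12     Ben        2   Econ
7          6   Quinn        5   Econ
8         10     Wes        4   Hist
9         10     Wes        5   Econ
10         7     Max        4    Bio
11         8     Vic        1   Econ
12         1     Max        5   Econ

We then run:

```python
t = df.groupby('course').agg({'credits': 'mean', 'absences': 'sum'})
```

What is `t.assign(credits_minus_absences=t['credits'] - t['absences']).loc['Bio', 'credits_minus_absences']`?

group by course: mean(credits), sum(absences):
        credits  absences
course                   
Bio        4.00        18
Econ       3.75        57
Hist       4.00        10
add column credits_minus_absences = t['credits'] - t['absences']:
        credits  absences  credits_minus_absences
course                                           
Bio        4.00        18                  -14.00
Econ       3.75        57                  -53.25
Hist       4.00        10                   -6.00

-14.0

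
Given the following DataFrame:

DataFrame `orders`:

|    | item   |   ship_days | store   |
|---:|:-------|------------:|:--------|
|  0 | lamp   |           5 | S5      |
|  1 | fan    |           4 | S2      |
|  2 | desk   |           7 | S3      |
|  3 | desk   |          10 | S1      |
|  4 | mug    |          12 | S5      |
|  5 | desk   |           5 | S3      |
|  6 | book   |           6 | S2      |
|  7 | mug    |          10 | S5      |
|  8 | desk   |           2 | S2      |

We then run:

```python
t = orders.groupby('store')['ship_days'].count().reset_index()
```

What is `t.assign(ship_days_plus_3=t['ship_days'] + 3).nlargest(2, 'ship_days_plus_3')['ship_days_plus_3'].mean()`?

group by store, count of ship_days:
store
S1    1
S2    3
S3    2
S5    3
Name: ship_days, dtype: int64
reset_index():
  store  ship_days
0    S1          1
1    S2          3
2    S3          2
3    S5          3
add column ship_days_plus_3 = t['ship_days'] + 3:
  store  ship_days  ship_days_plus_3
0    S1          1                 4
1    S2          3                 6
2    S3          2                 5
3    S5          3                 6
take 2 rows with largest ship_days_plus_3:
  store  ship_days  ship_days_plus_3
1    S2          3                 6
3    S5          3                 6
So mean() = 6.0.

6.0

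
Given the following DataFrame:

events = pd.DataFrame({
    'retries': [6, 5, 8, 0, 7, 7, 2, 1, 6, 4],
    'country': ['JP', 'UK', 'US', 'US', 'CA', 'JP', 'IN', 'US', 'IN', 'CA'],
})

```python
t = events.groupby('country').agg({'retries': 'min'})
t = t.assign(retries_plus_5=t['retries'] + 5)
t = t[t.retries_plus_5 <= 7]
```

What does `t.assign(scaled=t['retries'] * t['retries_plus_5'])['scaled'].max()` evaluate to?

group by country, min of retries:
         retries
country         
CA             4
IN             2
JP             6
UK             5
US             0
add column retries_plus_5 = t['retries'] + 5:
         retries  retries_plus_5
country                         
CA             4               9
IN             2               7
JP             6              11
UK             5              10
US             0               5
filter rows where retries_plus_5 <= 7:
         retries  retries_plus_5
country                         
IN             2               7
US             0               5
add column scaled = t['retries'] * t['retries_plus_5']:
         retries  retries_plus_5  scaled
country                                 
IN             2               7      14
US             0               5       0
Reading off the max of column 'scaled', we get 14.

14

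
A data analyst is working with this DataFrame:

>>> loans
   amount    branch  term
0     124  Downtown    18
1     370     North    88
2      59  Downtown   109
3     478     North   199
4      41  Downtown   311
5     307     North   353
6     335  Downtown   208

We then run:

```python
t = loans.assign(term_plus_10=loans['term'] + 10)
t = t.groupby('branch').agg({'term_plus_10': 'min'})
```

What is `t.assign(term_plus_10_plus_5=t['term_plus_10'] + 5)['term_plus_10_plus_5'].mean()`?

add column term_plus_10 = loans['term'] + 10:
   amount    branch  term  term_plus_10
0     124  Downtown    18            28
1     370     North    88            98
2      59  Downtown   109           119
3     478     North   199           209
4      41  Downtown   311           321
5     307     North   353           363
6     335  Downtown   208           218
group by branch, min of term_plus_10:
          term_plus_10
branch                
Downtown            28
North               98
add column term_plus_10_plus_5 = t['term_plus_10'] + 5:
          term_plus_10  term_plus_10_plus_5
branch                                     
Downtown            28                   33
North               98                  103
Hence 68.0.

68.0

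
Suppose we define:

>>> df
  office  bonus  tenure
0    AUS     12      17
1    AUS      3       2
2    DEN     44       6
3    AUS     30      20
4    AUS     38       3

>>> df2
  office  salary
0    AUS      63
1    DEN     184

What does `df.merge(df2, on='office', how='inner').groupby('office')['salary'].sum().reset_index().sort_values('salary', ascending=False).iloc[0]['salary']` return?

merge on 'office' (how='inner') → 5 rows:
  office  bonus  tenure  salary
0    AUS     12      17      63
1    AUS      3       2      63
2    DEN     44       6     184
3    AUS     30      20      63
4    AUS     38       3      63
group by office, sum of salary:
office
AUS    252
DEN    184
Name: salary, dtype: int64
reset_index():
  office  salary
0    AUS     252
1    DEN     184
sort by salary descending:
  office  salary
0    AUS     252
1    DEN     184

252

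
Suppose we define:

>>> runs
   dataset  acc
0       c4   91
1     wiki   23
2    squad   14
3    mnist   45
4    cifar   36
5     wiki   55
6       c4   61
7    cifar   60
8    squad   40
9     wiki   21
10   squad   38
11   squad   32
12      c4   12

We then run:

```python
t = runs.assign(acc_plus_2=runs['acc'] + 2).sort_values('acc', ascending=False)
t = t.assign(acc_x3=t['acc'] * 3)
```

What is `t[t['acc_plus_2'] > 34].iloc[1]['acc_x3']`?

add column acc_plus_2 = runs['acc'] + 2:
   dataset  acc  acc_plus_2
0       c4   91          93
1     wiki   23          25
2    squad   14          16
3    mnist   45          47
4    cifar   36          38
5     wiki   55          57
6       c4   61          63
7    cifar   60          62
8    squad   40          42
9     wiki   21          23
10   squad   38          40
11   squad   32          34
12      c4   12          14
sort by acc descending:
   dataset  acc  acc_plus_2
0       c4   91          93
6       c4   61          63
7    cifar   60          62
5     wiki   55          57
3    mnist   45          47
8    squad   40          42
10   squad   38          40
4    cifar   36          38
11   squad   32          34
1     wiki   23          25
9     wiki   21          23
2    squad   14          16
12      c4   12          14
add column acc_x3 = t['acc'] * 3:
   dataset  acc  acc_plus_2  acc_x3
0       c4   91          93     273
6       c4   61          63     183
7    cifar   60          62     180
5     wiki   55          57     165
3    mnist   45          47     135
8    squad   40          42     120
10   squad   38          40     114
4    cifar   36          38     108
11   squad   32          34      96
1     wiki   23          25      69
9     wiki   21          23      63
2    squad   14          16      42
12      c4   12          14      36
filter rows where acc_plus_2 > 34:
   dataset  acc  acc_plus_2  acc_x3
0       c4   91          93     273
6       c4   61          63     183
7    cifar   60          62     180
5     wiki   55          57     165
3    mnist   45          47     135
8    squad   40          42     120
10   squad   38          40     114
4    cifar   36          38     108

183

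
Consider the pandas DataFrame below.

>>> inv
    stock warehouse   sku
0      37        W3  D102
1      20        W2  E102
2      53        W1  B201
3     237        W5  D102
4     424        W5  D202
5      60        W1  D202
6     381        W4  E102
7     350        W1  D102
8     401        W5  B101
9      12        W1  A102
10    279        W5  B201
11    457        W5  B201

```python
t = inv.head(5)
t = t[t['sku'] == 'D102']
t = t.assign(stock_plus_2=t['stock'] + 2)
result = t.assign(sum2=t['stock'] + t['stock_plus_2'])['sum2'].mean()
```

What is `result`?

276.0

take first 5 rows:
   stock warehouse   sku
0     37        W3  D102
1     20        W2  E102
2     53        W1  B201
3    237        W5  D102
4    424        W5  D202
filter rows where sku == 'D102':
   stock warehouse   sku
0     37        W3  D102
3    237        W5  D102
add column stock_plus_2 = t['stock'] + 2:
   stock warehouse   sku  stock_plus_2
0     37        W3  D102            39
3    237        W5  D102           239
add column sum2 = t['stock'] + t['stock_plus_2']:
   stock warehouse   sku  stock_plus_2  sum2
0     37        W3  D102            39    76
3    237        W5  D102           239   476
Then the mean of column 'sum2': 276.0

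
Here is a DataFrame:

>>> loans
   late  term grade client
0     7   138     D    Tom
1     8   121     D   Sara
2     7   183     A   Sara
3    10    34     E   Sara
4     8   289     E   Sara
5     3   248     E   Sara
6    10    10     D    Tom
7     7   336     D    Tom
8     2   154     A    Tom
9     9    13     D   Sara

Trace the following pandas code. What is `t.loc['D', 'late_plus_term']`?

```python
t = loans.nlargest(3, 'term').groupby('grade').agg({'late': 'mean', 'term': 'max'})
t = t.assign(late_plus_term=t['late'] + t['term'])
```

take 3 rows with largest term:
   late  term grade client
7     7   336     D    Tom
4     8   289     E   Sara
5     3   248     E   Sara
group by grade: mean(late), max(term):
       late  term
grade            
D       7.0   336
E       5.5   289
add column late_plus_term = t['late'] + t['term']:
       late  term  late_plus_term
grade                            
D       7.0   336           343.0
E       5.5   289           294.5

343.0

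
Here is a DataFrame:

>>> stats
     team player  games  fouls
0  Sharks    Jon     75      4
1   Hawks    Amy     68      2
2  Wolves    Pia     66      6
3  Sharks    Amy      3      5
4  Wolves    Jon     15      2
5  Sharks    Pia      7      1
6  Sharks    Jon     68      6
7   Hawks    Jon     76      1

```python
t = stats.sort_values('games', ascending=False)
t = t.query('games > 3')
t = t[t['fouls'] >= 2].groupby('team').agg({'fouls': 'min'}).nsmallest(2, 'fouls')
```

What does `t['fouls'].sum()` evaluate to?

4

sort by games descending:
     team player  games  fouls
7   Hawks    Jon     76      1
0  Sharks    Jon     75      4
1   Hawks    Amy     68      2
6  Sharks    Jon     68      6
2  Wolves    Pia     66      6
4  Wolves    Jon     15      2
5  Sharks    Pia      7      1
3  Sharks    Amy      3      5
filter rows where games > 3:
     team player  games  fouls
7   Hawks    Jon     76      1
0  Sharks    Jon     75      4
1   Hawks    Amy     68      2
6  Sharks    Jon     68      6
2  Wolves    Pia     66      6
4  Wolves    Jon     15      2
5  Sharks    Pia      7      1
filter rows where fouls >= 2:
     team player  games  fouls
0  Sharks    Jon     75      4
1   Hawks    Amy     68      2
6  Sharks    Jon     68      6
2  Wolves    Pia     66      6
4  Wolves    Jon     15      2
group by team, min of fouls:
        fouls
team         
Hawks       2
Sharks      4
Wolves      2
take 2 rows with smallest fouls:
        fouls
team         
Hawks       2
Wolves      2
Taking the sum of column 'fouls' gives 4.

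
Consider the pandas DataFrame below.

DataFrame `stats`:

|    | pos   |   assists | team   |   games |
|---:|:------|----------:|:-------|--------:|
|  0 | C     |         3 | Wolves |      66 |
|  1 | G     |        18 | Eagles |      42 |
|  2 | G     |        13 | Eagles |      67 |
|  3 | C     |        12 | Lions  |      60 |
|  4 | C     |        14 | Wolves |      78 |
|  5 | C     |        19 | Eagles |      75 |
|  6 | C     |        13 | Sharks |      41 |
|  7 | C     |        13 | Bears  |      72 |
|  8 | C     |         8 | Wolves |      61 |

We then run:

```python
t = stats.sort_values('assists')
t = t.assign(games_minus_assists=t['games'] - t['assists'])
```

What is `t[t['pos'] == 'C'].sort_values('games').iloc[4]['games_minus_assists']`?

59

sort by assists:
  pos  assists    team  games
0   C        3  Wolves     66
8   C        8  Wolves     61
3   C       12   Lions     60
2   G       13  Eagles     67
6   C       13  Sharks     41
7   C       13   Bears     72
4   C       14  Wolves     78
1   G       18  Eagles     42
5   C       19  Eagles     75
add column games_minus_assists = t['games'] - t['assists']:
  pos  assists    team  games  games_minus_assists
0   C        3  Wolves     66                   63
8   C        8  Wolves     61                   53
3   C       12   Lions     60                   48
2   G       13  Eagles     67                   54
6   C       13  Sharks     41                   28
7   C       13   Bears     72                   59
4   C       14  Wolves     78                   64
1   G       18  Eagles     42                   24
5   C       19  Eagles     75                   56
filter rows where pos == 'C':
  pos  assists    team  games  games_minus_assists
0   C        3  Wolves     66                   63
8   C        8  Wolves     61                   53
3   C       12   Lions     60                   48
6   C       13  Sharks     41                   28
7   C       13   Bears     72                   59
4   C       14  Wolves     78                   64
5   C       19  Eagles     75                   56
sort by games:
  pos  assists    team  games  games_minus_assists
6   C       13  Sharks     41                   28
3   C       12   Lions     60                   48
8   C        8  Wolves     61                   53
0   C        3  Wolves     66                   63
7   C       13   Bears     72                   59
5   C       19  Eagles     75                   56
4   C       14  Wolves     78                   64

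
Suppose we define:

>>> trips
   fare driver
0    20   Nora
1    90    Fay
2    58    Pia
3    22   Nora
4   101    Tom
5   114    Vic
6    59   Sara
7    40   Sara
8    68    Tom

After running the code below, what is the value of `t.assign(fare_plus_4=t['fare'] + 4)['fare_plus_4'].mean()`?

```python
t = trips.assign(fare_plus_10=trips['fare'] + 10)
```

add column fare_plus_10 = trips['fare'] + 10:
   fare driver  fare_plus_10
0    20   Nora            30
1    90    Fay           100
2    58    Pia            68
3    22   Nora            32
4   101    Tom           111
5   114    Vic           124
6    59   Sara            69
7    40   Sara            50
8    68    Tom            78
add column fare_plus_4 = t['fare'] + 4:
   fare driver  fare_plus_10  fare_plus_4
0    20   Nora            30           24
1    90    Fay           100           94
2    58    Pia            68           62
3    22   Nora            32           26
4   101    Tom           111          105
5   114    Vic           124          118
6    59   Sara            69           63
7    40   Sara            50           44
8    68    Tom            78           72

67.5555555556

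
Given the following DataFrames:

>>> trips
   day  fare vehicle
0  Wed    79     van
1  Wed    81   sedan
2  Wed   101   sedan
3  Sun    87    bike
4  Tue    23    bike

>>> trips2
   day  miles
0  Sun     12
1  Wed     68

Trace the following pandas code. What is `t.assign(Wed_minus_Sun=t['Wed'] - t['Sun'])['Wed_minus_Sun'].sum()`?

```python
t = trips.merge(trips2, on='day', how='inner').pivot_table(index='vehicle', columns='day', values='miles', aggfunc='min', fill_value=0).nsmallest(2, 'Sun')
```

merge on 'day' (how='inner') → 4 rows:
   day  fare vehicle  miles
0  Wed    79     van     68
1  Wed    81   sedan     68
2  Wed   101   sedan     68
3  Sun    87    bike     12
pivot: rows=vehicle, cols=day, min(miles):
day      Sun  Wed
vehicle          
bike      12    0
sedan      0   68
van        0   68
take 2 rows with smallest Sun:
day      Sun  Wed
vehicle          
sedan      0   68
van        0   68
add column Wed_minus_Sun = t['Wed'] - t['Sun']:
day      Sun  Wed  Wed_minus_Sun
vehicle                         
sedan      0   68             68
van        0   68             68
Hence 136.

136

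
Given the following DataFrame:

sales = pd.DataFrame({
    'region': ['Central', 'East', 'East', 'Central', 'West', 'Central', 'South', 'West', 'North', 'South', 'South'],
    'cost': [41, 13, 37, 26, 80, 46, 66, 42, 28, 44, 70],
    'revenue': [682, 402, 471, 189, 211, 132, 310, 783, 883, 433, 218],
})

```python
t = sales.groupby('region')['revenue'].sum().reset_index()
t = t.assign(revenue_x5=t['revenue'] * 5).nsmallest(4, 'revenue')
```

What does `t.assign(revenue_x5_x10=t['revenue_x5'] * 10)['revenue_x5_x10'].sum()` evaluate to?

group by region, sum of revenue:
region
Central    1003
East        873
North       883
South       961
West        994
Name: revenue, dtype: int64
reset_index():
    region  revenue
0  Central     1003
1     East      873
2    North      883
3    South      961
4     West      994
add column revenue_x5 = t['revenue'] * 5:
    region  revenue  revenue_x5
0  Central     1003        5015
1     East      873        4365
2    North      883        4415
3    South      961        4805
4     West      994        4970
take 4 rows with smallest revenue:
  region  revenue  revenue_x5
1   East      873        4365
2  North      883        4415
3  South      961        4805
4   West      994        4970
add column revenue_x5_x10 = t['revenue_x5'] * 10:
  region  revenue  revenue_x5  revenue_x5_x10
1   East      873        4365           43650
2  North      883        4415           44150
3  South      961        4805           48050
4   West      994        4970           49700
So sum() = 185550.

185550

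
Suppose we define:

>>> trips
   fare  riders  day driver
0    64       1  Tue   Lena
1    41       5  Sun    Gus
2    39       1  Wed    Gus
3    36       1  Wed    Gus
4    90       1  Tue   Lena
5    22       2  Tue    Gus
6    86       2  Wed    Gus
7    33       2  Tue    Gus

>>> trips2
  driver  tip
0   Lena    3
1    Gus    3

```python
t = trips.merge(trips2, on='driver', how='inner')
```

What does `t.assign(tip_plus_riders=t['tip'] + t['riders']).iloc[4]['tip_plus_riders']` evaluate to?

4

merge on 'driver' (how='inner') → 8 rows:
   fare  riders  day driver  tip
0    64       1  Tue   Lena    3
1    41       5  Sun    Gus    3
2    39       1  Wed    Gus    3
3    36       1  Wed    Gus    3
4    90       1  Tue   Lena    3
5    22       2  Tue    Gus    3
6    86       2  Wed    Gus    3
7    33       2  Tue    Gus    3
add column tip_plus_riders = t['tip'] + t['riders']:
   fare  riders  day driver  tip  tip_plus_riders
0    64       1  Tue   Lena    3                4
1    41       5  Sun    Gus    3                8
2    39       1  Wed    Gus    3                4
3    36       1  Wed    Gus    3                4
4    90       1  Tue   Lena    3                4
5    22       2  Tue    Gus    3                5
6    86       2  Wed    Gus    3                5
7    33       2  Tue    Gus    3                5
Taking the value at position 4, column 'tip_plus_riders' gives 4.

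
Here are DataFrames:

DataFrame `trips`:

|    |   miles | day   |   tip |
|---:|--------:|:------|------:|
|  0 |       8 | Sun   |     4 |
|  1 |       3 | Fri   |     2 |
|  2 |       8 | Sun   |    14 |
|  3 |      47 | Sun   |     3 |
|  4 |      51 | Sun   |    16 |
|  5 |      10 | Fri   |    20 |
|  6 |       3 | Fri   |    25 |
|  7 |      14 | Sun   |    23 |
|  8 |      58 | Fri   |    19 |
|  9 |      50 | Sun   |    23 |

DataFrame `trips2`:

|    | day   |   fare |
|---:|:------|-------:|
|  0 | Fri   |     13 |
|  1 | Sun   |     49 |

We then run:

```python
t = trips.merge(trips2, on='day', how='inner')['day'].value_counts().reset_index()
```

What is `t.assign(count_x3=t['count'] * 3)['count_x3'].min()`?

12

merge on 'day' (how='inner') → 10 rows:
   miles  day  tip  fare
0      8  Sun    4    49
1      3  Fri    2    13
2      8  Sun   14    49
3     47  Sun    3    49
4     51  Sun   16    49
5     10  Fri   20    13
6      3  Fri   25    13
7     14  Sun   23    49
8     58  Fri   19    13
9     50  Sun   23    49
value_counts of day:
day
Sun    6
Fri    4
Name: count, dtype: int64
reset_index():
   day  count
0  Sun      6
1  Fri      4
add column count_x3 = t['count'] * 3:
   day  count  count_x3
0  Sun      6        18
1  Fri      4        12
Taking the min of column 'count_x3' gives 12.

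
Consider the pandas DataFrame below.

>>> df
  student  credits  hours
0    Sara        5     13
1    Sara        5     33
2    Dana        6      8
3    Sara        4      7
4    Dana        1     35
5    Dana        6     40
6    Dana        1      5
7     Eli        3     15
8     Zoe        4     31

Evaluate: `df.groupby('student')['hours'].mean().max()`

31.0

group by student, mean of hours:
student
Dana    22.000000
Eli     15.000000
Sara    17.666667
Zoe     31.000000
Name: hours, dtype: float64
max of the resulting series → 31.0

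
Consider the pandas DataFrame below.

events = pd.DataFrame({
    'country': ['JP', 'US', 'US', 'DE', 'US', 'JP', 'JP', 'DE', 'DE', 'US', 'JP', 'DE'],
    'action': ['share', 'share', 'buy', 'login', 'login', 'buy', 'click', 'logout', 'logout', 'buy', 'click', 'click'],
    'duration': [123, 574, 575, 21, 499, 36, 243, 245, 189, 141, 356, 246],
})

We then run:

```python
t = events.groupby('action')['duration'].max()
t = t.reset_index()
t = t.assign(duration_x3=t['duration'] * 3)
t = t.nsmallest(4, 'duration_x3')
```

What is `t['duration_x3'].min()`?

735

group by action, max of duration:
action
buy       575
click     356
login     499
logout    245
share     574
Name: duration, dtype: int64
reset_index():
   action  duration
0     buy       575
1   click       356
2   login       499
3  logout       245
4   share       574
add column duration_x3 = t['duration'] * 3:
   action  duration  duration_x3
0     buy       575         1725
1   click       356         1068
2   login       499         1497
3  logout       245          735
4   share       574         1722
take 4 rows with smallest duration_x3:
   action  duration  duration_x3
3  logout       245          735
1   click       356         1068
2   login       499         1497
4   share       574         1722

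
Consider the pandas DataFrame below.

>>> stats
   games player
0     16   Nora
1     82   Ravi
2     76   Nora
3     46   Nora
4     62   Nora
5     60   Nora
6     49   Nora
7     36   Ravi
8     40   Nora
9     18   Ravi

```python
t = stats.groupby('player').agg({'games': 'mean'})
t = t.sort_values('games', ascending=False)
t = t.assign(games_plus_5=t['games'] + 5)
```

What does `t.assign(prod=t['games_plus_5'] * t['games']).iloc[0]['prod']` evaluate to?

2735.02040816

group by player, mean of games:
            games
player           
Nora    49.857143
Ravi    45.333333
sort by games descending:
            games
player           
Nora    49.857143
Ravi    45.333333
add column games_plus_5 = t['games'] + 5:
            games  games_plus_5
player                         
Nora    49.857143     54.857143
Ravi    45.333333     50.333333
add column prod = t['games_plus_5'] * t['games']:
            games  games_plus_5         prod
player                                      
Nora    49.857143     54.857143  2735.020408
Ravi    45.333333     50.333333  2281.777778
Finally, value at position 0, column 'prod' = 2735.02040816.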